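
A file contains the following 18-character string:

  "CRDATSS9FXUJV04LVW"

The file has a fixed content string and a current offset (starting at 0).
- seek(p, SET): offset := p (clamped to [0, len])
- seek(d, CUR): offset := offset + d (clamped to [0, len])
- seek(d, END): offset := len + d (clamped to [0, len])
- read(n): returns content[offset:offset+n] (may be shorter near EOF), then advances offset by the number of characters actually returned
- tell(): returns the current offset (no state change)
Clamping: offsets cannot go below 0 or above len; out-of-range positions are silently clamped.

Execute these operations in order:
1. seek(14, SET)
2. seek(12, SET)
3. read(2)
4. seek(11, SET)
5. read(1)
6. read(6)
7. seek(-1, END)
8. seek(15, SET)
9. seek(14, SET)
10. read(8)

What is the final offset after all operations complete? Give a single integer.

After 1 (seek(14, SET)): offset=14
After 2 (seek(12, SET)): offset=12
After 3 (read(2)): returned 'V0', offset=14
After 4 (seek(11, SET)): offset=11
After 5 (read(1)): returned 'J', offset=12
After 6 (read(6)): returned 'V04LVW', offset=18
After 7 (seek(-1, END)): offset=17
After 8 (seek(15, SET)): offset=15
After 9 (seek(14, SET)): offset=14
After 10 (read(8)): returned '4LVW', offset=18

Answer: 18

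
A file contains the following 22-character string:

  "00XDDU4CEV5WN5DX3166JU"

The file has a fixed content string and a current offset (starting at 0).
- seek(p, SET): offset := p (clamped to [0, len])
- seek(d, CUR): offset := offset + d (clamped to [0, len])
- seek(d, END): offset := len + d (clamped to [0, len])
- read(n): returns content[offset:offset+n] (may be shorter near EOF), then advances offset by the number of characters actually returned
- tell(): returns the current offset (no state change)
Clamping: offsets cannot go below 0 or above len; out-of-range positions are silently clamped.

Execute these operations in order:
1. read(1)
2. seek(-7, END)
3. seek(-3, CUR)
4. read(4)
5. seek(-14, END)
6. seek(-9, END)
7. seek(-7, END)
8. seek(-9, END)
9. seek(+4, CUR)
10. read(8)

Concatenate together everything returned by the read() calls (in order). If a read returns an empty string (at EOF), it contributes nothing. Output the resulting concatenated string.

Answer: 0N5DX166JU

Derivation:
After 1 (read(1)): returned '0', offset=1
After 2 (seek(-7, END)): offset=15
After 3 (seek(-3, CUR)): offset=12
After 4 (read(4)): returned 'N5DX', offset=16
After 5 (seek(-14, END)): offset=8
After 6 (seek(-9, END)): offset=13
After 7 (seek(-7, END)): offset=15
After 8 (seek(-9, END)): offset=13
After 9 (seek(+4, CUR)): offset=17
After 10 (read(8)): returned '166JU', offset=22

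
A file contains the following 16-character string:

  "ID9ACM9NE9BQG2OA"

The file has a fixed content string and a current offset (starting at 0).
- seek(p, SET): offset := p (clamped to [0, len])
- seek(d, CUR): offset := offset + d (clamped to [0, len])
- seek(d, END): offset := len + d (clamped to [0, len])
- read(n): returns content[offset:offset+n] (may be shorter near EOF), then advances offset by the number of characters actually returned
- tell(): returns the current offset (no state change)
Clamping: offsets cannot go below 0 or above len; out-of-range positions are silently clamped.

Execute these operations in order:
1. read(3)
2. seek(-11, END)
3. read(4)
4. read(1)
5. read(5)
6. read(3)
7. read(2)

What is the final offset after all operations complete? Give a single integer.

Answer: 16

Derivation:
After 1 (read(3)): returned 'ID9', offset=3
After 2 (seek(-11, END)): offset=5
After 3 (read(4)): returned 'M9NE', offset=9
After 4 (read(1)): returned '9', offset=10
After 5 (read(5)): returned 'BQG2O', offset=15
After 6 (read(3)): returned 'A', offset=16
After 7 (read(2)): returned '', offset=16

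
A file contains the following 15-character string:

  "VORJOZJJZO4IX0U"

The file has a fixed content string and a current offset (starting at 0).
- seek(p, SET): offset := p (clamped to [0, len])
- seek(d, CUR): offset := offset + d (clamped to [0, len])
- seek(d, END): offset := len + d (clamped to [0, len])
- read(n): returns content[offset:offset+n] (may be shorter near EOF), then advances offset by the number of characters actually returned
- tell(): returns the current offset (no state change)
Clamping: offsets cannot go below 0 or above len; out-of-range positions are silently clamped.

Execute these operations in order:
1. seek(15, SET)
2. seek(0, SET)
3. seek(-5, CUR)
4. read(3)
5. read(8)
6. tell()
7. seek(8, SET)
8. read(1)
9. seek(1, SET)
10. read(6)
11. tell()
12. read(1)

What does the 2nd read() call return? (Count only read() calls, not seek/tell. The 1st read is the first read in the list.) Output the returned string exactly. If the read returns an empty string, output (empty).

After 1 (seek(15, SET)): offset=15
After 2 (seek(0, SET)): offset=0
After 3 (seek(-5, CUR)): offset=0
After 4 (read(3)): returned 'VOR', offset=3
After 5 (read(8)): returned 'JOZJJZO4', offset=11
After 6 (tell()): offset=11
After 7 (seek(8, SET)): offset=8
After 8 (read(1)): returned 'Z', offset=9
After 9 (seek(1, SET)): offset=1
After 10 (read(6)): returned 'ORJOZJ', offset=7
After 11 (tell()): offset=7
After 12 (read(1)): returned 'J', offset=8

Answer: JOZJJZO4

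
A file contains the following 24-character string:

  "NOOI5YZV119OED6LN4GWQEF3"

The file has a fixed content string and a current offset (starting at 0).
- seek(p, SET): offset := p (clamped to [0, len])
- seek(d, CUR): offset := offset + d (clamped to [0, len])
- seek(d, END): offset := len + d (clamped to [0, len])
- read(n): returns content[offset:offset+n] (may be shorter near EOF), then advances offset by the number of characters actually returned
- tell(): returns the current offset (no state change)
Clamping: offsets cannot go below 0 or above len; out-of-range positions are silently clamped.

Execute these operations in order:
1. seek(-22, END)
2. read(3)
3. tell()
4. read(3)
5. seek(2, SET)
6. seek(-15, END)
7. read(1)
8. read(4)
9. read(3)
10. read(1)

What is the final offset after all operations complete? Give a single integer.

After 1 (seek(-22, END)): offset=2
After 2 (read(3)): returned 'OI5', offset=5
After 3 (tell()): offset=5
After 4 (read(3)): returned 'YZV', offset=8
After 5 (seek(2, SET)): offset=2
After 6 (seek(-15, END)): offset=9
After 7 (read(1)): returned '1', offset=10
After 8 (read(4)): returned '9OED', offset=14
After 9 (read(3)): returned '6LN', offset=17
After 10 (read(1)): returned '4', offset=18

Answer: 18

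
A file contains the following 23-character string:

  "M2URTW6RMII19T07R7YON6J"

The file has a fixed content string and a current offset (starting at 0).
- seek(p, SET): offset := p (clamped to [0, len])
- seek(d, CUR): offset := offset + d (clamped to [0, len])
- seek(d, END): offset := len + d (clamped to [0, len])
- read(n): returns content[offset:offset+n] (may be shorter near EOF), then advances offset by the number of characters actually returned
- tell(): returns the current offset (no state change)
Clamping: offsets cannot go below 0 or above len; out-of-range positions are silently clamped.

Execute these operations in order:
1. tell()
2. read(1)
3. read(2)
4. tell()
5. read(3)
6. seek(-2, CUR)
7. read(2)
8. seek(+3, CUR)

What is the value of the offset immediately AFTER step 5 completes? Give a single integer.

After 1 (tell()): offset=0
After 2 (read(1)): returned 'M', offset=1
After 3 (read(2)): returned '2U', offset=3
After 4 (tell()): offset=3
After 5 (read(3)): returned 'RTW', offset=6

Answer: 6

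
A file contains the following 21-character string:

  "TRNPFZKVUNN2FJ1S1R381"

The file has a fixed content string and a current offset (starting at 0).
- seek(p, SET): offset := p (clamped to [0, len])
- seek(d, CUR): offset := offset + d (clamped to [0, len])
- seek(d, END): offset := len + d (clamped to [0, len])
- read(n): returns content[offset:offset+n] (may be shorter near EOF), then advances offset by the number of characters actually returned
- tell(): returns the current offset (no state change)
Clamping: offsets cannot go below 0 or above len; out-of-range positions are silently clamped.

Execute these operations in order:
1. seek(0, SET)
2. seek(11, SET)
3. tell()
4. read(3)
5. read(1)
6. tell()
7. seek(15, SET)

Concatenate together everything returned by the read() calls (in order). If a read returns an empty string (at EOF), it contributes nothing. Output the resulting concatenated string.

After 1 (seek(0, SET)): offset=0
After 2 (seek(11, SET)): offset=11
After 3 (tell()): offset=11
After 4 (read(3)): returned '2FJ', offset=14
After 5 (read(1)): returned '1', offset=15
After 6 (tell()): offset=15
After 7 (seek(15, SET)): offset=15

Answer: 2FJ1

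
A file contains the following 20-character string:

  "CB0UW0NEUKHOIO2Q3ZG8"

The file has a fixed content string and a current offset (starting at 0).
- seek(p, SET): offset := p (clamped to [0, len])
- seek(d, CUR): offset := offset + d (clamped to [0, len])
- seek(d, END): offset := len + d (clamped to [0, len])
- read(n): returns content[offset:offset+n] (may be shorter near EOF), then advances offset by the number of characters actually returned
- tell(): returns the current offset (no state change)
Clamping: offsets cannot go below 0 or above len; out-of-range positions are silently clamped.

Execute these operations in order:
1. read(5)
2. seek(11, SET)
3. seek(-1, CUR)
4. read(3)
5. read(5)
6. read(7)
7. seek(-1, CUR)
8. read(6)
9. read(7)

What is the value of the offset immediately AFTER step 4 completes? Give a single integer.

After 1 (read(5)): returned 'CB0UW', offset=5
After 2 (seek(11, SET)): offset=11
After 3 (seek(-1, CUR)): offset=10
After 4 (read(3)): returned 'HOI', offset=13

Answer: 13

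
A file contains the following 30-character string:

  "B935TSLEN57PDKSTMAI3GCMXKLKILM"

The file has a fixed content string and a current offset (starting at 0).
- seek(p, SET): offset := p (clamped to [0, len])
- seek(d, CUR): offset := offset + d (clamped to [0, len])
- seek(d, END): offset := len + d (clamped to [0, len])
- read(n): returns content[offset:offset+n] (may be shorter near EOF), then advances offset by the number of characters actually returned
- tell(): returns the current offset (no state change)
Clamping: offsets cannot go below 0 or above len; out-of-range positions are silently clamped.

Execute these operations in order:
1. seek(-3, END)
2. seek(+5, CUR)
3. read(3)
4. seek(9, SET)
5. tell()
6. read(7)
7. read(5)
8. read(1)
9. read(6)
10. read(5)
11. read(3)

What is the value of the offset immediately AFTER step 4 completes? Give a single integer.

Answer: 9

Derivation:
After 1 (seek(-3, END)): offset=27
After 2 (seek(+5, CUR)): offset=30
After 3 (read(3)): returned '', offset=30
After 4 (seek(9, SET)): offset=9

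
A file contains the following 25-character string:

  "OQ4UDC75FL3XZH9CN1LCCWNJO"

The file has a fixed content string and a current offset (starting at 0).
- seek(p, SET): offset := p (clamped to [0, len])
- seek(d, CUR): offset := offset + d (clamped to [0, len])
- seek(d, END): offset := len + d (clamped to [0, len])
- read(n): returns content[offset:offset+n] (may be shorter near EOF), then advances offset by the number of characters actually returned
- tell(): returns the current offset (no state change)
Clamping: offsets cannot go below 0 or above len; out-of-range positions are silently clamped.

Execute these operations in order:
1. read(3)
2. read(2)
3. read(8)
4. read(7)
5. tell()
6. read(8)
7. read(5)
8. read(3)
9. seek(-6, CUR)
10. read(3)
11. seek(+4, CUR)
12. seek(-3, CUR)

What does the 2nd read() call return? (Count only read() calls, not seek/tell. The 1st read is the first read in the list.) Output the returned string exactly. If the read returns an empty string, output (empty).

Answer: UD

Derivation:
After 1 (read(3)): returned 'OQ4', offset=3
After 2 (read(2)): returned 'UD', offset=5
After 3 (read(8)): returned 'C75FL3XZ', offset=13
After 4 (read(7)): returned 'H9CN1LC', offset=20
After 5 (tell()): offset=20
After 6 (read(8)): returned 'CWNJO', offset=25
After 7 (read(5)): returned '', offset=25
After 8 (read(3)): returned '', offset=25
After 9 (seek(-6, CUR)): offset=19
After 10 (read(3)): returned 'CCW', offset=22
After 11 (seek(+4, CUR)): offset=25
After 12 (seek(-3, CUR)): offset=22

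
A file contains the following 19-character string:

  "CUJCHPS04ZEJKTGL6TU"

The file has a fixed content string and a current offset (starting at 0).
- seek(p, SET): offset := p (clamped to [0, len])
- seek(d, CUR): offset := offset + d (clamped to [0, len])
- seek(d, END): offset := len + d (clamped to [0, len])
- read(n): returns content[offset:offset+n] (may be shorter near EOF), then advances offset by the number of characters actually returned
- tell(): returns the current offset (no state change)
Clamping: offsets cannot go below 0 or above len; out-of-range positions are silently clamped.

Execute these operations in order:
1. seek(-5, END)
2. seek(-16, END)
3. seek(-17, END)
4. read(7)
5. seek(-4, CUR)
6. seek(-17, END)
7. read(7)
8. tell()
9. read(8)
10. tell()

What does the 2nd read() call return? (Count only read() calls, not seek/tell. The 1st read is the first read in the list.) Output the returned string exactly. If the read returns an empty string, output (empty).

After 1 (seek(-5, END)): offset=14
After 2 (seek(-16, END)): offset=3
After 3 (seek(-17, END)): offset=2
After 4 (read(7)): returned 'JCHPS04', offset=9
After 5 (seek(-4, CUR)): offset=5
After 6 (seek(-17, END)): offset=2
After 7 (read(7)): returned 'JCHPS04', offset=9
After 8 (tell()): offset=9
After 9 (read(8)): returned 'ZEJKTGL6', offset=17
After 10 (tell()): offset=17

Answer: JCHPS04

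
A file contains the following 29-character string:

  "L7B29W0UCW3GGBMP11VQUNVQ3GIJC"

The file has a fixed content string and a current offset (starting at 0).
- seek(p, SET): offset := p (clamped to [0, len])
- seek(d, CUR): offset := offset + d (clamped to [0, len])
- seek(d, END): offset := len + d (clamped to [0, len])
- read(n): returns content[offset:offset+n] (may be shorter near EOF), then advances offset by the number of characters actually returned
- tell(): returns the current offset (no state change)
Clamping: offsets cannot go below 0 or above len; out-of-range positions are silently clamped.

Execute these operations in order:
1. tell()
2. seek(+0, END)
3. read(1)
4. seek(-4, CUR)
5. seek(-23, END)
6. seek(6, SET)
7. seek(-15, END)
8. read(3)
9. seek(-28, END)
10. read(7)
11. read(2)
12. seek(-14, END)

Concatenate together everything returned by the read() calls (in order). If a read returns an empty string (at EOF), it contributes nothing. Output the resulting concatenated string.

After 1 (tell()): offset=0
After 2 (seek(+0, END)): offset=29
After 3 (read(1)): returned '', offset=29
After 4 (seek(-4, CUR)): offset=25
After 5 (seek(-23, END)): offset=6
After 6 (seek(6, SET)): offset=6
After 7 (seek(-15, END)): offset=14
After 8 (read(3)): returned 'MP1', offset=17
After 9 (seek(-28, END)): offset=1
After 10 (read(7)): returned '7B29W0U', offset=8
After 11 (read(2)): returned 'CW', offset=10
After 12 (seek(-14, END)): offset=15

Answer: MP17B29W0UCW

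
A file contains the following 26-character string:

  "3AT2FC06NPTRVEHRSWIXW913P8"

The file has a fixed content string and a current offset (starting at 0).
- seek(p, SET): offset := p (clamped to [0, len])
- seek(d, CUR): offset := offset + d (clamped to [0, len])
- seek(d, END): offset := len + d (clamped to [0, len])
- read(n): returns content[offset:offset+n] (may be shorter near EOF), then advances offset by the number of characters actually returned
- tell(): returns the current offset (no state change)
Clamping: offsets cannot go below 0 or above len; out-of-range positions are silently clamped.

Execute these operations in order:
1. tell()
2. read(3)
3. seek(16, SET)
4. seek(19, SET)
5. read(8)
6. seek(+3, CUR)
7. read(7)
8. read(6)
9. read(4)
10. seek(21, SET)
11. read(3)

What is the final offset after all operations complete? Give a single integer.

Answer: 24

Derivation:
After 1 (tell()): offset=0
After 2 (read(3)): returned '3AT', offset=3
After 3 (seek(16, SET)): offset=16
After 4 (seek(19, SET)): offset=19
After 5 (read(8)): returned 'XW913P8', offset=26
After 6 (seek(+3, CUR)): offset=26
After 7 (read(7)): returned '', offset=26
After 8 (read(6)): returned '', offset=26
After 9 (read(4)): returned '', offset=26
After 10 (seek(21, SET)): offset=21
After 11 (read(3)): returned '913', offset=24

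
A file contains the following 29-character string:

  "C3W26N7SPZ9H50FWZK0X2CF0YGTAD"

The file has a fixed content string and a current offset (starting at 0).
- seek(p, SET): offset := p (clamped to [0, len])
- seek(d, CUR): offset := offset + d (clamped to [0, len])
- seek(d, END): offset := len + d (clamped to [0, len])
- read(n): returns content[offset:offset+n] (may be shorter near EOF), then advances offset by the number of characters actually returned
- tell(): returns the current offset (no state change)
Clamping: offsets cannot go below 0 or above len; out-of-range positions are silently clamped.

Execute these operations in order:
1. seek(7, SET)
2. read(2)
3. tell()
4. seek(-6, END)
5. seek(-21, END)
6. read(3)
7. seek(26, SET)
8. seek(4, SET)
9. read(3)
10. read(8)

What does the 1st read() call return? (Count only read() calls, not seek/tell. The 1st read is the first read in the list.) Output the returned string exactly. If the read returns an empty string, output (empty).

After 1 (seek(7, SET)): offset=7
After 2 (read(2)): returned 'SP', offset=9
After 3 (tell()): offset=9
After 4 (seek(-6, END)): offset=23
After 5 (seek(-21, END)): offset=8
After 6 (read(3)): returned 'PZ9', offset=11
After 7 (seek(26, SET)): offset=26
After 8 (seek(4, SET)): offset=4
After 9 (read(3)): returned '6N7', offset=7
After 10 (read(8)): returned 'SPZ9H50F', offset=15

Answer: SP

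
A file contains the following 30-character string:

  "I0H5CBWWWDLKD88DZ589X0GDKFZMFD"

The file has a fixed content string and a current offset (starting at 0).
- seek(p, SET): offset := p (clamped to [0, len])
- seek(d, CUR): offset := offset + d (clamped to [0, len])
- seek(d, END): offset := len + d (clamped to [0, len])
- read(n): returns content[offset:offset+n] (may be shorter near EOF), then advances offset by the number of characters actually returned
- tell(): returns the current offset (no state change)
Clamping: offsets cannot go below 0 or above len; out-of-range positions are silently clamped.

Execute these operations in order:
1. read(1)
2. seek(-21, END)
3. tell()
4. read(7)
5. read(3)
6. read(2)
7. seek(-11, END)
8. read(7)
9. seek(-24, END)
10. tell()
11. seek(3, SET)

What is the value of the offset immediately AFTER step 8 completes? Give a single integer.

Answer: 26

Derivation:
After 1 (read(1)): returned 'I', offset=1
After 2 (seek(-21, END)): offset=9
After 3 (tell()): offset=9
After 4 (read(7)): returned 'DLKD88D', offset=16
After 5 (read(3)): returned 'Z58', offset=19
After 6 (read(2)): returned '9X', offset=21
After 7 (seek(-11, END)): offset=19
After 8 (read(7)): returned '9X0GDKF', offset=26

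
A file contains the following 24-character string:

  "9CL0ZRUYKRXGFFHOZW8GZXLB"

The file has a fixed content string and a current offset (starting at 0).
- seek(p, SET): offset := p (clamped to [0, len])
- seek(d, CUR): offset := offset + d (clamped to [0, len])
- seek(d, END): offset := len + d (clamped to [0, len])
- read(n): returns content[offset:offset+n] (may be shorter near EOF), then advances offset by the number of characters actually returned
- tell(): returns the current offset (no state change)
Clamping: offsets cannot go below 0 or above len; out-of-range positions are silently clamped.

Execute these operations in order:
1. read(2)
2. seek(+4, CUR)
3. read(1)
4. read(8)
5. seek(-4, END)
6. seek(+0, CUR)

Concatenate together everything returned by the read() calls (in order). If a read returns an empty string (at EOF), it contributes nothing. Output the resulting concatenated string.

Answer: 9CUYKRXGFFH

Derivation:
After 1 (read(2)): returned '9C', offset=2
After 2 (seek(+4, CUR)): offset=6
After 3 (read(1)): returned 'U', offset=7
After 4 (read(8)): returned 'YKRXGFFH', offset=15
After 5 (seek(-4, END)): offset=20
After 6 (seek(+0, CUR)): offset=20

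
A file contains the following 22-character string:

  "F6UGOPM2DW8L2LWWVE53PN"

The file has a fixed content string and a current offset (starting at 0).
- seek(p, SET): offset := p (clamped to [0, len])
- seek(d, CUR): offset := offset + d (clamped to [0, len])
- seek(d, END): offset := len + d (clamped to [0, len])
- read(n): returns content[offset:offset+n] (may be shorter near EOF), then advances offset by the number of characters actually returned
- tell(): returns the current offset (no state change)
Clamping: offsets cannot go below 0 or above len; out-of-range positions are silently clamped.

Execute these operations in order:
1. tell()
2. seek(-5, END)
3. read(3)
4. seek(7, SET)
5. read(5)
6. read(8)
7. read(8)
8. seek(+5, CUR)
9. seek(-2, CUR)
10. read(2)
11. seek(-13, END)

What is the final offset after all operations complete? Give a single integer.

Answer: 9

Derivation:
After 1 (tell()): offset=0
After 2 (seek(-5, END)): offset=17
After 3 (read(3)): returned 'E53', offset=20
After 4 (seek(7, SET)): offset=7
After 5 (read(5)): returned '2DW8L', offset=12
After 6 (read(8)): returned '2LWWVE53', offset=20
After 7 (read(8)): returned 'PN', offset=22
After 8 (seek(+5, CUR)): offset=22
After 9 (seek(-2, CUR)): offset=20
After 10 (read(2)): returned 'PN', offset=22
After 11 (seek(-13, END)): offset=9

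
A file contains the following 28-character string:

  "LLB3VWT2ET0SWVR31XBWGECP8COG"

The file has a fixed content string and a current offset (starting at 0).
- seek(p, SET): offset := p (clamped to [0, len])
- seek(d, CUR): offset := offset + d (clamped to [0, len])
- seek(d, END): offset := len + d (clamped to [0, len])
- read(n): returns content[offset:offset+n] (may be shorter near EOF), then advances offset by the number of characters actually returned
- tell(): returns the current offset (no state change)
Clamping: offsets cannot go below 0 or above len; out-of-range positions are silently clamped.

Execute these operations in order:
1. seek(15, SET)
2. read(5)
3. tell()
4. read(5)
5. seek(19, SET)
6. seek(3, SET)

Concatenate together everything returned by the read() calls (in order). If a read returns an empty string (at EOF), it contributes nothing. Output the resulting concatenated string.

After 1 (seek(15, SET)): offset=15
After 2 (read(5)): returned '31XBW', offset=20
After 3 (tell()): offset=20
After 4 (read(5)): returned 'GECP8', offset=25
After 5 (seek(19, SET)): offset=19
After 6 (seek(3, SET)): offset=3

Answer: 31XBWGECP8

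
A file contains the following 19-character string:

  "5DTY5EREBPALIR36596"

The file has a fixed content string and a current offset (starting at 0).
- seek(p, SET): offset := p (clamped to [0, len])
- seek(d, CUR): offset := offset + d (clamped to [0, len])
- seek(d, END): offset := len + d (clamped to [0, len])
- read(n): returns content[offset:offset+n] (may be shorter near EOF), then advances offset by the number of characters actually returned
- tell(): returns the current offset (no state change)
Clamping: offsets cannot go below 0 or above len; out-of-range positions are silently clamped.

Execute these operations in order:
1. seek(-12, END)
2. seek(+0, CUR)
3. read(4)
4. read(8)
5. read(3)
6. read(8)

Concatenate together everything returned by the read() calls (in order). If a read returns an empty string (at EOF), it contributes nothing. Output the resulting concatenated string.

Answer: EBPALIR36596

Derivation:
After 1 (seek(-12, END)): offset=7
After 2 (seek(+0, CUR)): offset=7
After 3 (read(4)): returned 'EBPA', offset=11
After 4 (read(8)): returned 'LIR36596', offset=19
After 5 (read(3)): returned '', offset=19
After 6 (read(8)): returned '', offset=19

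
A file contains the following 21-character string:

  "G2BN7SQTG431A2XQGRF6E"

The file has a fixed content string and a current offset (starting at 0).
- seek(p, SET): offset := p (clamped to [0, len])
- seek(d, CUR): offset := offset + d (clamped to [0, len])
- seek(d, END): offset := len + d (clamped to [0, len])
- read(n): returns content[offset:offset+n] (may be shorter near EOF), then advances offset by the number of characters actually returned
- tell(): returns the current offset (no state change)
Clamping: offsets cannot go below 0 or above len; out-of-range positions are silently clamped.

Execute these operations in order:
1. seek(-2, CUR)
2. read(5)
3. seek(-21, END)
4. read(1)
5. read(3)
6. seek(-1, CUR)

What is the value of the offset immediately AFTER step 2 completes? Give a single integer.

After 1 (seek(-2, CUR)): offset=0
After 2 (read(5)): returned 'G2BN7', offset=5

Answer: 5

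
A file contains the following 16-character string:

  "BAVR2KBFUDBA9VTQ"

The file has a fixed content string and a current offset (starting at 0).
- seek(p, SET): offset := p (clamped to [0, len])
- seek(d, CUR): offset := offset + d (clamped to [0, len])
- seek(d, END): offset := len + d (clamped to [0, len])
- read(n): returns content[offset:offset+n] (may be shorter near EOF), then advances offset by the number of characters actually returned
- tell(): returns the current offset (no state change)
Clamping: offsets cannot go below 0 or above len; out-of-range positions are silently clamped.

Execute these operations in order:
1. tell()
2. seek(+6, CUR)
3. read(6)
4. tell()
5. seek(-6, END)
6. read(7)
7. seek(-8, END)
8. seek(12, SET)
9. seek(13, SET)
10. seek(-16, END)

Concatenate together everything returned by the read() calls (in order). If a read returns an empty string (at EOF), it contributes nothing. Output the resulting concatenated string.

After 1 (tell()): offset=0
After 2 (seek(+6, CUR)): offset=6
After 3 (read(6)): returned 'BFUDBA', offset=12
After 4 (tell()): offset=12
After 5 (seek(-6, END)): offset=10
After 6 (read(7)): returned 'BA9VTQ', offset=16
After 7 (seek(-8, END)): offset=8
After 8 (seek(12, SET)): offset=12
After 9 (seek(13, SET)): offset=13
After 10 (seek(-16, END)): offset=0

Answer: BFUDBABA9VTQ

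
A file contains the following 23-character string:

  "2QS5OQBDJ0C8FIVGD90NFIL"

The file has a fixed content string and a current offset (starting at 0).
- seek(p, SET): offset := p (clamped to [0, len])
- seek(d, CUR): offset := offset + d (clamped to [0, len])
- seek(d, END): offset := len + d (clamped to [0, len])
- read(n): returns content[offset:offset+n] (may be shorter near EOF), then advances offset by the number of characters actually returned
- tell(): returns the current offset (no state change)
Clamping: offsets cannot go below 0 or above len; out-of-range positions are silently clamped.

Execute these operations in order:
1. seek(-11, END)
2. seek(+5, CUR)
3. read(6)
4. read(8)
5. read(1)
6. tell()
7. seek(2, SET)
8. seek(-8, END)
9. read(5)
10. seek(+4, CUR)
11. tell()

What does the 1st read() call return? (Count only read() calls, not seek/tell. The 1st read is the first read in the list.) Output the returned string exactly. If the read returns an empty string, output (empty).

Answer: 90NFIL

Derivation:
After 1 (seek(-11, END)): offset=12
After 2 (seek(+5, CUR)): offset=17
After 3 (read(6)): returned '90NFIL', offset=23
After 4 (read(8)): returned '', offset=23
After 5 (read(1)): returned '', offset=23
After 6 (tell()): offset=23
After 7 (seek(2, SET)): offset=2
After 8 (seek(-8, END)): offset=15
After 9 (read(5)): returned 'GD90N', offset=20
After 10 (seek(+4, CUR)): offset=23
After 11 (tell()): offset=23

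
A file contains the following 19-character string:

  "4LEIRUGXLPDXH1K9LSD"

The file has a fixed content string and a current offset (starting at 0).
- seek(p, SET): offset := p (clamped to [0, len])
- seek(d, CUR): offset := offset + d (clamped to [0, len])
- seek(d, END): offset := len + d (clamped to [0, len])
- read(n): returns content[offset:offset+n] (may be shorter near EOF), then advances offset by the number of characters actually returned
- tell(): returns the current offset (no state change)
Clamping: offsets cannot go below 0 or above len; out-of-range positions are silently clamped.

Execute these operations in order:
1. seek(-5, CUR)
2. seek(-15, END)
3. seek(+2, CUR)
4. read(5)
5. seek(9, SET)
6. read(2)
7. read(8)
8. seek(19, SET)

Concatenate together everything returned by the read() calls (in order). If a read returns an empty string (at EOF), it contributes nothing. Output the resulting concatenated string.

After 1 (seek(-5, CUR)): offset=0
After 2 (seek(-15, END)): offset=4
After 3 (seek(+2, CUR)): offset=6
After 4 (read(5)): returned 'GXLPD', offset=11
After 5 (seek(9, SET)): offset=9
After 6 (read(2)): returned 'PD', offset=11
After 7 (read(8)): returned 'XH1K9LSD', offset=19
After 8 (seek(19, SET)): offset=19

Answer: GXLPDPDXH1K9LSD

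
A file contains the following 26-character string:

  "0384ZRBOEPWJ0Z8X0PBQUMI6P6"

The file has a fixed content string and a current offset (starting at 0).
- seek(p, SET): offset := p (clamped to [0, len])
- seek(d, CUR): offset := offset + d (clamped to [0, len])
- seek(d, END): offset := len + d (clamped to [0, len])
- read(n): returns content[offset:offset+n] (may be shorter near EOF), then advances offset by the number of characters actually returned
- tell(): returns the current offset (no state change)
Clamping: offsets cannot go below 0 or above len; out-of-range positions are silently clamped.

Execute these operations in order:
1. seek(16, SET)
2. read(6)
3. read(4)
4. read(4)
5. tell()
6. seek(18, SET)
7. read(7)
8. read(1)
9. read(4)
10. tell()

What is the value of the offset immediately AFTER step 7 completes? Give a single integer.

Answer: 25

Derivation:
After 1 (seek(16, SET)): offset=16
After 2 (read(6)): returned '0PBQUM', offset=22
After 3 (read(4)): returned 'I6P6', offset=26
After 4 (read(4)): returned '', offset=26
After 5 (tell()): offset=26
After 6 (seek(18, SET)): offset=18
After 7 (read(7)): returned 'BQUMI6P', offset=25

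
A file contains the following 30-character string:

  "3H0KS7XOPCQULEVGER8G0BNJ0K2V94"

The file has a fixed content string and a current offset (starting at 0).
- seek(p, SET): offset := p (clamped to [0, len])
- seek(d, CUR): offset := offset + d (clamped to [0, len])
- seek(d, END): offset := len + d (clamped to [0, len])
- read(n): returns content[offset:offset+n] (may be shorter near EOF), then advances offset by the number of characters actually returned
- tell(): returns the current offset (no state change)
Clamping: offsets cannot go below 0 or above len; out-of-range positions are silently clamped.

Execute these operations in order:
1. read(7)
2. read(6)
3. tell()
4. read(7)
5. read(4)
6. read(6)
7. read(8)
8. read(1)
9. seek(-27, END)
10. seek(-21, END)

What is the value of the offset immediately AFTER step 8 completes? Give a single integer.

Answer: 30

Derivation:
After 1 (read(7)): returned '3H0KS7X', offset=7
After 2 (read(6)): returned 'OPCQUL', offset=13
After 3 (tell()): offset=13
After 4 (read(7)): returned 'EVGER8G', offset=20
After 5 (read(4)): returned '0BNJ', offset=24
After 6 (read(6)): returned '0K2V94', offset=30
After 7 (read(8)): returned '', offset=30
After 8 (read(1)): returned '', offset=30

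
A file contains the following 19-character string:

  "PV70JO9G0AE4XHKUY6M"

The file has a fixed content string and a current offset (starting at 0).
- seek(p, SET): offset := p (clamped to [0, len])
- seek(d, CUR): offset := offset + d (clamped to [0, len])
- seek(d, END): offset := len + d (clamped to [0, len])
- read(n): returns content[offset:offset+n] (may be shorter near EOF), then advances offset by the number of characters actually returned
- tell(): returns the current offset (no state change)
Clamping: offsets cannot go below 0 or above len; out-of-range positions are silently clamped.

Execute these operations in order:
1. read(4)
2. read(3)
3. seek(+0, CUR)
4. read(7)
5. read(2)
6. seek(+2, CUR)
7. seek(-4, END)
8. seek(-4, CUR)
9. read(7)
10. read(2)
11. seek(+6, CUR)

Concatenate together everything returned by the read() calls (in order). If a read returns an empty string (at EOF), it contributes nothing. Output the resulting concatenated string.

After 1 (read(4)): returned 'PV70', offset=4
After 2 (read(3)): returned 'JO9', offset=7
After 3 (seek(+0, CUR)): offset=7
After 4 (read(7)): returned 'G0AE4XH', offset=14
After 5 (read(2)): returned 'KU', offset=16
After 6 (seek(+2, CUR)): offset=18
After 7 (seek(-4, END)): offset=15
After 8 (seek(-4, CUR)): offset=11
After 9 (read(7)): returned '4XHKUY6', offset=18
After 10 (read(2)): returned 'M', offset=19
After 11 (seek(+6, CUR)): offset=19

Answer: PV70JO9G0AE4XHKU4XHKUY6M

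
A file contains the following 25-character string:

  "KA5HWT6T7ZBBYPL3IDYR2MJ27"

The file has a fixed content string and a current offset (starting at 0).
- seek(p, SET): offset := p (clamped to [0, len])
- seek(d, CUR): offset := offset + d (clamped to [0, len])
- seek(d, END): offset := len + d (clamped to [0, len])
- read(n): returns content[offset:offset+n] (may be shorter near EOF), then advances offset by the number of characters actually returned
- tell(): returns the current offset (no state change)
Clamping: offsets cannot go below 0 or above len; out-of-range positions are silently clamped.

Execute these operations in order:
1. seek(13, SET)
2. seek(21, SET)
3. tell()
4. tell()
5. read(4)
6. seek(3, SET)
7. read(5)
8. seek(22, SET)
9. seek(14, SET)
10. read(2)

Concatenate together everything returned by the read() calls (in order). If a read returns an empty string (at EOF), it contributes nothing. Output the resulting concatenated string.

After 1 (seek(13, SET)): offset=13
After 2 (seek(21, SET)): offset=21
After 3 (tell()): offset=21
After 4 (tell()): offset=21
After 5 (read(4)): returned 'MJ27', offset=25
After 6 (seek(3, SET)): offset=3
After 7 (read(5)): returned 'HWT6T', offset=8
After 8 (seek(22, SET)): offset=22
After 9 (seek(14, SET)): offset=14
After 10 (read(2)): returned 'L3', offset=16

Answer: MJ27HWT6TL3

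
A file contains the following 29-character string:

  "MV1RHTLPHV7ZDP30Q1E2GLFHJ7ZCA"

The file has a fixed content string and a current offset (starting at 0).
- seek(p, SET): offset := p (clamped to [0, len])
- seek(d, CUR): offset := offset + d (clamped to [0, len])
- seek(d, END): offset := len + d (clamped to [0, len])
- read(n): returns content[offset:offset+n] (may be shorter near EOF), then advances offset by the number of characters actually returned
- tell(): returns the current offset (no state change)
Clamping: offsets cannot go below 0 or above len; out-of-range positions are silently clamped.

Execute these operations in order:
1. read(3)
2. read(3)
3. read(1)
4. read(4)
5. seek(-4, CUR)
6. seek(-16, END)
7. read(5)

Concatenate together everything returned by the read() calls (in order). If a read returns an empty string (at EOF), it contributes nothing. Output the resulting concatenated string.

After 1 (read(3)): returned 'MV1', offset=3
After 2 (read(3)): returned 'RHT', offset=6
After 3 (read(1)): returned 'L', offset=7
After 4 (read(4)): returned 'PHV7', offset=11
After 5 (seek(-4, CUR)): offset=7
After 6 (seek(-16, END)): offset=13
After 7 (read(5)): returned 'P30Q1', offset=18

Answer: MV1RHTLPHV7P30Q1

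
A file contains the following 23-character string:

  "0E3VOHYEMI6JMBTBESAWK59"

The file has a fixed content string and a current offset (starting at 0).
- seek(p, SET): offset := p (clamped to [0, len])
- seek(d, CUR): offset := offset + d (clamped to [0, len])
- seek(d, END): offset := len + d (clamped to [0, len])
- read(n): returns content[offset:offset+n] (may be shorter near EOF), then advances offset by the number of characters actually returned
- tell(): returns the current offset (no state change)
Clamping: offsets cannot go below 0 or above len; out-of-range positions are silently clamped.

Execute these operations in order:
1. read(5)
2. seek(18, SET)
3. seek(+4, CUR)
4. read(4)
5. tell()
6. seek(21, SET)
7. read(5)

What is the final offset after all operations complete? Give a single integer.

After 1 (read(5)): returned '0E3VO', offset=5
After 2 (seek(18, SET)): offset=18
After 3 (seek(+4, CUR)): offset=22
After 4 (read(4)): returned '9', offset=23
After 5 (tell()): offset=23
After 6 (seek(21, SET)): offset=21
After 7 (read(5)): returned '59', offset=23

Answer: 23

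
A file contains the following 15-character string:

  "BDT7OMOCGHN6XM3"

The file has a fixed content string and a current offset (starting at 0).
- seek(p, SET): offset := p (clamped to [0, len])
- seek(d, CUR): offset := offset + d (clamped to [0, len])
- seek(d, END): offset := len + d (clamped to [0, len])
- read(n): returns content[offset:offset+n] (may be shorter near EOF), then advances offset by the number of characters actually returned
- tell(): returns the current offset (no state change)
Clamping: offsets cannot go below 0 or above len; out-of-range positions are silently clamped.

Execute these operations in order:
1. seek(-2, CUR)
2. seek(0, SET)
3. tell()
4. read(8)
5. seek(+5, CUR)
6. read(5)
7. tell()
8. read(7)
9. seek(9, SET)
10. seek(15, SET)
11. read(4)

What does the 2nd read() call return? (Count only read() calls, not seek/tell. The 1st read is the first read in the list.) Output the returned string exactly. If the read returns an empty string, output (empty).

Answer: M3

Derivation:
After 1 (seek(-2, CUR)): offset=0
After 2 (seek(0, SET)): offset=0
After 3 (tell()): offset=0
After 4 (read(8)): returned 'BDT7OMOC', offset=8
After 5 (seek(+5, CUR)): offset=13
After 6 (read(5)): returned 'M3', offset=15
After 7 (tell()): offset=15
After 8 (read(7)): returned '', offset=15
After 9 (seek(9, SET)): offset=9
After 10 (seek(15, SET)): offset=15
After 11 (read(4)): returned '', offset=15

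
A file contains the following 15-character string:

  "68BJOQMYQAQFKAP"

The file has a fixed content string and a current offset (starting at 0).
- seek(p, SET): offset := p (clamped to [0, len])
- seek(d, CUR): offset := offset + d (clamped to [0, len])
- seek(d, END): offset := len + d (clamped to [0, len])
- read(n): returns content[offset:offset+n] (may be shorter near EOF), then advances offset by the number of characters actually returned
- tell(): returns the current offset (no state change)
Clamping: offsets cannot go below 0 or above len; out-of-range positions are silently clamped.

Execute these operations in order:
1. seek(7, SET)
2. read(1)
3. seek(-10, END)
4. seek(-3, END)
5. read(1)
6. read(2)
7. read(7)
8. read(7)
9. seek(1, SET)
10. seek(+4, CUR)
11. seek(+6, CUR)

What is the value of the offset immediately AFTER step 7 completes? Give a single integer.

Answer: 15

Derivation:
After 1 (seek(7, SET)): offset=7
After 2 (read(1)): returned 'Y', offset=8
After 3 (seek(-10, END)): offset=5
After 4 (seek(-3, END)): offset=12
After 5 (read(1)): returned 'K', offset=13
After 6 (read(2)): returned 'AP', offset=15
After 7 (read(7)): returned '', offset=15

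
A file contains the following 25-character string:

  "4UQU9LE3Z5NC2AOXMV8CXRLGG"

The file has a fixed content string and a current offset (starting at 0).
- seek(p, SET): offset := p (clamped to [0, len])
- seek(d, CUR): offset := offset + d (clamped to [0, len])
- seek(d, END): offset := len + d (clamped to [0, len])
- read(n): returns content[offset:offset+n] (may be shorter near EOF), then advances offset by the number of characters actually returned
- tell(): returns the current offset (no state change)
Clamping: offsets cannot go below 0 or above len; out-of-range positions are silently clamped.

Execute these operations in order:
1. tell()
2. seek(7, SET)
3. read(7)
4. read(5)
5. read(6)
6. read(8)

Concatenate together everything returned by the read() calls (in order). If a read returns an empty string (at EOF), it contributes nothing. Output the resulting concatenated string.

After 1 (tell()): offset=0
After 2 (seek(7, SET)): offset=7
After 3 (read(7)): returned '3Z5NC2A', offset=14
After 4 (read(5)): returned 'OXMV8', offset=19
After 5 (read(6)): returned 'CXRLGG', offset=25
After 6 (read(8)): returned '', offset=25

Answer: 3Z5NC2AOXMV8CXRLGG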